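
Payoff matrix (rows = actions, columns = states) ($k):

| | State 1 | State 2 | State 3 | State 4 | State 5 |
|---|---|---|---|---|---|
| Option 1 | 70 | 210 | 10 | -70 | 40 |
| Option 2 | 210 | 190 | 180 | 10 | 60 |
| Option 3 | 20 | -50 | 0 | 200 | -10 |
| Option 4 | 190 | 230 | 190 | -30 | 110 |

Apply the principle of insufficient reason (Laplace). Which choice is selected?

Row averages: Option 1=52, Option 2=130, Option 3=32, Option 4=138
Highest average = 138 → Option 4.

Option 4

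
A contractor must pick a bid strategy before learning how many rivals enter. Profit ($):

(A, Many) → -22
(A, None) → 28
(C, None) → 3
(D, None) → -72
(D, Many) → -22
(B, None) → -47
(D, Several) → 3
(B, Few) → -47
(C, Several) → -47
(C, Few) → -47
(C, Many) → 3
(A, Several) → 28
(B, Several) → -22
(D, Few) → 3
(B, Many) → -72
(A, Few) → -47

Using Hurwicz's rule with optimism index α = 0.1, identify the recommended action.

A: 0.1·28 + 0.9·(-47) = -39.5
B: 0.1·(-22) + 0.9·(-72) = -67
C: 0.1·3 + 0.9·(-47) = -42
D: 0.1·3 + 0.9·(-72) = -64.5
Highest Hurwicz score = -39.5 → A.

A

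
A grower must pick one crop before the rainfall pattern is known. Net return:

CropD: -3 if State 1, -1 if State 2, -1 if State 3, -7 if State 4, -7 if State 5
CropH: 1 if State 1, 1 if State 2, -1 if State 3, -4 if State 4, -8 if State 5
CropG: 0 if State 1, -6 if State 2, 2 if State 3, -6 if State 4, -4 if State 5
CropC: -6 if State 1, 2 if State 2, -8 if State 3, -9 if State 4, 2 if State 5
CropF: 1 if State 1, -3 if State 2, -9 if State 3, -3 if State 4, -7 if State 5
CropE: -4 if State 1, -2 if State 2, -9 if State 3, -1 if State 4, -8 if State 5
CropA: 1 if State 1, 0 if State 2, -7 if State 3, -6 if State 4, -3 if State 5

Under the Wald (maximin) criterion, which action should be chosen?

Row minima: CropD=-7, CropH=-8, CropG=-6, CropC=-9, CropF=-9, CropE=-9, CropA=-7
Best worst-case = -6 → CropG.

CropG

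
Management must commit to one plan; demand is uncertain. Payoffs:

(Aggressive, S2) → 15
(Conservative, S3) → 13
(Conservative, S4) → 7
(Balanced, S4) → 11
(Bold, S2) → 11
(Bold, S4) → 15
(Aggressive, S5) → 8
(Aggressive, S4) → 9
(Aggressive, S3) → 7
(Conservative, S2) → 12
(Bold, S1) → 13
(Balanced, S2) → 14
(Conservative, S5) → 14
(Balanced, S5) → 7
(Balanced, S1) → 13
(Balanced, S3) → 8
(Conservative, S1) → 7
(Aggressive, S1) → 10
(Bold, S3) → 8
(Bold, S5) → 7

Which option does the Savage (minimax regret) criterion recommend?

Aggressive

Column bests: S1=13, S2=15, S3=13, S4=15, S5=14.
Conservative regrets: 6, 3, 0, 8, 0 → max 8
Balanced regrets: 0, 1, 5, 4, 7 → max 7
Aggressive regrets: 3, 0, 6, 6, 6 → max 6
Bold regrets: 0, 4, 5, 0, 7 → max 7
Smallest max regret = 6 → Aggressive.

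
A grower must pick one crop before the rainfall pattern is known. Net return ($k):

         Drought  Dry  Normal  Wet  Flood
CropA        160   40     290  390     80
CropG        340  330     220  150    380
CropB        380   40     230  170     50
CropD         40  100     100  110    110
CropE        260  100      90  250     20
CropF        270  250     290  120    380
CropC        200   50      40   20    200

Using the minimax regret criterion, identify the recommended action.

Column bests: Drought=380, Dry=330, Normal=290, Wet=390, Flood=380.
CropA regrets: 220, 290, 0, 0, 300 → max 300
CropG regrets: 40, 0, 70, 240, 0 → max 240
CropB regrets: 0, 290, 60, 220, 330 → max 330
CropD regrets: 340, 230, 190, 280, 270 → max 340
CropE regrets: 120, 230, 200, 140, 360 → max 360
CropF regrets: 110, 80, 0, 270, 0 → max 270
CropC regrets: 180, 280, 250, 370, 180 → max 370
Smallest max regret = 240 → CropG.

CropG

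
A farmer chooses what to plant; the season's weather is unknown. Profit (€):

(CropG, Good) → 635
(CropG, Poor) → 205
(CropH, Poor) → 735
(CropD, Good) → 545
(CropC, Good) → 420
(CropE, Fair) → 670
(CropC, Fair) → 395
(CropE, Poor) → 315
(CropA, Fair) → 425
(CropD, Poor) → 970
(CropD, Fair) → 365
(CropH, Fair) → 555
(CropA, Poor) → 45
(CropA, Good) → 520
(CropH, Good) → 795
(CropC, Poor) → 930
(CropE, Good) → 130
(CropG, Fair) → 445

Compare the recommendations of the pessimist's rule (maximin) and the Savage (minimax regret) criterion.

maximin → CropH; minimax regret → CropH (agree)

Row minima: CropE=130, CropC=395, CropG=205, CropD=365, CropH=555, CropA=45
Best worst-case = 555 → CropH.
Column bests: Poor=970, Fair=670, Good=795.
CropE regrets: 655, 0, 665 → max 665
CropC regrets: 40, 275, 375 → max 375
CropG regrets: 765, 225, 160 → max 765
CropD regrets: 0, 305, 250 → max 305
CropH regrets: 235, 115, 0 → max 235
CropA regrets: 925, 245, 275 → max 925
Smallest max regret = 235 → CropH.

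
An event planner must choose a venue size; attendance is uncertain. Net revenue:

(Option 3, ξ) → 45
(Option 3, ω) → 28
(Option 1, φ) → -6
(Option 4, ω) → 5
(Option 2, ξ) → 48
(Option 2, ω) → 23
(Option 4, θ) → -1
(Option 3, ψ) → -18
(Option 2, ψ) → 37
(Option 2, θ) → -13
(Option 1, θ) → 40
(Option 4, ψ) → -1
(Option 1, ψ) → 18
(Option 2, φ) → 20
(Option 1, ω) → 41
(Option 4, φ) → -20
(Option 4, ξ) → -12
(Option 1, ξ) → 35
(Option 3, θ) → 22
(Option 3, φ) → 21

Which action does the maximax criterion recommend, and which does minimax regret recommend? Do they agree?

Row maxima: Option 1=41, Option 2=48, Option 3=45, Option 4=5
Best best-case = 48 → Option 2.
Column bests: θ=40, φ=21, ψ=37, ω=41, ξ=48.
Option 1 regrets: 0, 27, 19, 0, 13 → max 27
Option 2 regrets: 53, 1, 0, 18, 0 → max 53
Option 3 regrets: 18, 0, 55, 13, 3 → max 55
Option 4 regrets: 41, 41, 38, 36, 60 → max 60
Smallest max regret = 27 → Option 1.

maximax → Option 2; minimax regret → Option 1 (disagree)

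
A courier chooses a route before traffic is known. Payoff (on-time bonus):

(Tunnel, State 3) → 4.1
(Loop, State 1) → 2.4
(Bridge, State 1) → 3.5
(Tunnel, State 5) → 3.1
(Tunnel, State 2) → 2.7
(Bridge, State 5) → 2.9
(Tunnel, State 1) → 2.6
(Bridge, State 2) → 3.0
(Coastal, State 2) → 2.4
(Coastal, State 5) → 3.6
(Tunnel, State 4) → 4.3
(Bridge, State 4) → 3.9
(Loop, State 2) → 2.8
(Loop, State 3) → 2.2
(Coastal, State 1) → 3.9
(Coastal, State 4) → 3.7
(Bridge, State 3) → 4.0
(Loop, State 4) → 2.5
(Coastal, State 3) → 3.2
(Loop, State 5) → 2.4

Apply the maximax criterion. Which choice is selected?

Row maxima: Tunnel=4.3, Coastal=3.9, Bridge=4.0, Loop=2.8
Best best-case = 4.3 → Tunnel.

Tunnel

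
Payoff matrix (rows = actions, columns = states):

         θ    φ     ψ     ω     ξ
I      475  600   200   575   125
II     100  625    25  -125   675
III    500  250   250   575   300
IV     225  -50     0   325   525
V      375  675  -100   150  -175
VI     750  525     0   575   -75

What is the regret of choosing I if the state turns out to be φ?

Best payoff under φ is 675.
Regret = 675 − 600 = 75.

75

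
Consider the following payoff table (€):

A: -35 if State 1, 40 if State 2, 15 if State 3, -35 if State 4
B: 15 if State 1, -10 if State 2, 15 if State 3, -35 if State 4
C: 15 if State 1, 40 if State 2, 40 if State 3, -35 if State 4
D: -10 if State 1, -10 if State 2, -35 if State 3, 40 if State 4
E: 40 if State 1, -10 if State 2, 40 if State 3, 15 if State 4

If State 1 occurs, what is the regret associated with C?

25

Best payoff under State 1 is 40.
Regret = 40 − 15 = 25.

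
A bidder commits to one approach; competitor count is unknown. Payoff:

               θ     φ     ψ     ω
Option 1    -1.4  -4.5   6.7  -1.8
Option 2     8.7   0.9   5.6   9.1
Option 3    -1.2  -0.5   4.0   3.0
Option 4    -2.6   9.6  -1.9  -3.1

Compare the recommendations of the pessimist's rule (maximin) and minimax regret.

Row minima: Option 1=-4.5, Option 2=0.9, Option 3=-1.2, Option 4=-3.1
Best worst-case = 0.9 → Option 2.
Column bests: θ=8.7, φ=9.6, ψ=6.7, ω=9.1.
Option 1 regrets: 10.1, 14.1, 0.0, 10.9 → max 14.1
Option 2 regrets: 0.0, 8.7, 1.1, 0.0 → max 8.7
Option 3 regrets: 9.9, 10.1, 2.7, 6.1 → max 10.1
Option 4 regrets: 11.3, 0.0, 8.6, 12.2 → max 12.2
Smallest max regret = 8.7 → Option 2.

maximin → Option 2; minimax regret → Option 2 (agree)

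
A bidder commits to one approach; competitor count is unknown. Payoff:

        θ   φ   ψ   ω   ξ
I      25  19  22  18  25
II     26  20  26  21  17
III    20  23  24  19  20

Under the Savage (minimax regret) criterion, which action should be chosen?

Column bests: θ=26, φ=23, ψ=26, ω=21, ξ=25.
I regrets: 1, 4, 4, 3, 0 → max 4
II regrets: 0, 3, 0, 0, 8 → max 8
III regrets: 6, 0, 2, 2, 5 → max 6
Smallest max regret = 4 → I.

I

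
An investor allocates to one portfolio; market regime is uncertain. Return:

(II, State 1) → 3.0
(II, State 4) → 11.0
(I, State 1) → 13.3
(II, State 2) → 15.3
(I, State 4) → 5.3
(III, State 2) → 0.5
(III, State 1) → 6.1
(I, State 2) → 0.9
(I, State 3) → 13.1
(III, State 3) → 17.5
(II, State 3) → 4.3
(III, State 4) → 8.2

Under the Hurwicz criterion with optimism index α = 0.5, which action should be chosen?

I: 0.5·13.3 + 0.5·0.9 = 7.1
II: 0.5·15.3 + 0.5·3.0 = 9.15
III: 0.5·17.5 + 0.5·0.5 = 9
Highest Hurwicz score = 9.15 → II.

II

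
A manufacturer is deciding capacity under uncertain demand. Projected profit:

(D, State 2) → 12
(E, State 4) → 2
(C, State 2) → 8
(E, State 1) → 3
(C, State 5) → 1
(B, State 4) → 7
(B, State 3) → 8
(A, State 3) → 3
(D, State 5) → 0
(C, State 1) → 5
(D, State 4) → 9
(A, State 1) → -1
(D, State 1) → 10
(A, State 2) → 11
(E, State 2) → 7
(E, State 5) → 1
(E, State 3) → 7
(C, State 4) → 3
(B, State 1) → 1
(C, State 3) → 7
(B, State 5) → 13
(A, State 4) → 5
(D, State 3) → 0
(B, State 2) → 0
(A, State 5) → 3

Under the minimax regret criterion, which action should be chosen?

A

Column bests: State 1=10, State 2=12, State 3=8, State 4=9, State 5=13.
A regrets: 11, 1, 5, 4, 10 → max 11
B regrets: 9, 12, 0, 2, 0 → max 12
C regrets: 5, 4, 1, 6, 12 → max 12
D regrets: 0, 0, 8, 0, 13 → max 13
E regrets: 7, 5, 1, 7, 12 → max 12
Smallest max regret = 11 → A.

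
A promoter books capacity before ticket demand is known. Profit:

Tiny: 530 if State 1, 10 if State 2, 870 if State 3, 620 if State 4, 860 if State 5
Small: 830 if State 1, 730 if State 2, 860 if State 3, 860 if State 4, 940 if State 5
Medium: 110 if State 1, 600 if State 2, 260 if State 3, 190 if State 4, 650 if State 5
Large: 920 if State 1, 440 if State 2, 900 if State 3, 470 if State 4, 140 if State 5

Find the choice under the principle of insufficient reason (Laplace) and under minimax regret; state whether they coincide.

laplace → Small; minimax regret → Small (agree)

Row averages: Tiny=578, Small=844, Medium=362, Large=574
Highest average = 844 → Small.
Column bests: State 1=920, State 2=730, State 3=900, State 4=860, State 5=940.
Tiny regrets: 390, 720, 30, 240, 80 → max 720
Small regrets: 90, 0, 40, 0, 0 → max 90
Medium regrets: 810, 130, 640, 670, 290 → max 810
Large regrets: 0, 290, 0, 390, 800 → max 800
Smallest max regret = 90 → Small.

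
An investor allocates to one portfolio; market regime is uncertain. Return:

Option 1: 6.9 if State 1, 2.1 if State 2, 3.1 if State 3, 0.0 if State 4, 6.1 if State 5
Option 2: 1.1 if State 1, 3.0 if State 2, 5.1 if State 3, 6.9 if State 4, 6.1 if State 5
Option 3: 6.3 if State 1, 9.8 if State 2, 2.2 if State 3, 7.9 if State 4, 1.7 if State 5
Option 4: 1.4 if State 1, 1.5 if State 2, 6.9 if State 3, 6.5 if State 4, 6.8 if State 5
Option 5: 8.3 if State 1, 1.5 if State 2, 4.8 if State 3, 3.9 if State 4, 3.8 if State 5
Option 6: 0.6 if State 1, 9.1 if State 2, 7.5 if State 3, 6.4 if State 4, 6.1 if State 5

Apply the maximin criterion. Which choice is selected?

Option 3

Row minima: Option 1=0.0, Option 2=1.1, Option 3=1.7, Option 4=1.4, Option 5=1.5, Option 6=0.6
Best worst-case = 1.7 → Option 3.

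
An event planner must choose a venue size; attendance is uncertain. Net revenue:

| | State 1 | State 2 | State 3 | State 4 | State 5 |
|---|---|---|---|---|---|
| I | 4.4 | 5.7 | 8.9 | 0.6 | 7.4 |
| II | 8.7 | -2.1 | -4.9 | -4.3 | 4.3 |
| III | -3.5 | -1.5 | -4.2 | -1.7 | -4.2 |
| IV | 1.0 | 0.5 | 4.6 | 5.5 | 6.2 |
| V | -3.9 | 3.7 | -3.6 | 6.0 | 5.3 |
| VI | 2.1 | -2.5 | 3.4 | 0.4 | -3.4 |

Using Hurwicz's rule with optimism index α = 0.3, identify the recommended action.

I: 0.3·8.9 + 0.7·0.6 = 3.09
II: 0.3·8.7 + 0.7·(-4.9) = -0.82
III: 0.3·(-1.5) + 0.7·(-4.2) = -3.39
IV: 0.3·6.2 + 0.7·0.5 = 2.21
V: 0.3·6.0 + 0.7·(-3.9) = -0.93
VI: 0.3·3.4 + 0.7·(-3.4) = -1.36
Highest Hurwicz score = 3.09 → I.

I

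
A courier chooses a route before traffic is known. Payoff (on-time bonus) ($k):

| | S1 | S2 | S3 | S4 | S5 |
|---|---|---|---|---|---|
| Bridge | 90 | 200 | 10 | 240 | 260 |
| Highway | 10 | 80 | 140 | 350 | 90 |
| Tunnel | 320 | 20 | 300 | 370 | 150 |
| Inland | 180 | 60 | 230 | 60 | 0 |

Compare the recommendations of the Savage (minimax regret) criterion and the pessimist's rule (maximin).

Column bests: S1=320, S2=200, S3=300, S4=370, S5=260.
Bridge regrets: 230, 0, 290, 130, 0 → max 290
Highway regrets: 310, 120, 160, 20, 170 → max 310
Tunnel regrets: 0, 180, 0, 0, 110 → max 180
Inland regrets: 140, 140, 70, 310, 260 → max 310
Smallest max regret = 180 → Tunnel.
Row minima: Bridge=10, Highway=10, Tunnel=20, Inland=0
Best worst-case = 20 → Tunnel.

minimax regret → Tunnel; maximin → Tunnel (agree)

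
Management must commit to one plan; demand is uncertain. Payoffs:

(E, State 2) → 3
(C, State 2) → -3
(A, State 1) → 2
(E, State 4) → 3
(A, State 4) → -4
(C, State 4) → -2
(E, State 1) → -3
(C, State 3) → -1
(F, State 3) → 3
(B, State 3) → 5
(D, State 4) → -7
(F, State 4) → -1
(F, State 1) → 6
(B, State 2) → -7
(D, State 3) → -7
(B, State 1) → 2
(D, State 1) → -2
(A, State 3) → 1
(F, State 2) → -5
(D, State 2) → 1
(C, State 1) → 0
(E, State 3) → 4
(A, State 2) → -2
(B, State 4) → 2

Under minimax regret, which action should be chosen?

Column bests: State 1=6, State 2=3, State 3=5, State 4=3.
A regrets: 4, 5, 4, 7 → max 7
B regrets: 4, 10, 0, 1 → max 10
C regrets: 6, 6, 6, 5 → max 6
D regrets: 8, 2, 12, 10 → max 12
E regrets: 9, 0, 1, 0 → max 9
F regrets: 0, 8, 2, 4 → max 8
Smallest max regret = 6 → C.

C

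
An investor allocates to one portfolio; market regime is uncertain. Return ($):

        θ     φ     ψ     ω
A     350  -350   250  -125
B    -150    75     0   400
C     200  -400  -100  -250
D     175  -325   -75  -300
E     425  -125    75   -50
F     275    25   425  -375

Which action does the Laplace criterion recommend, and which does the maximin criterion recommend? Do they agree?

Row averages: A=31.25, B=81.25, C=-137.5, D=-131.25, E=81.25, F=87.5
Highest average = 87.5 → F.
Row minima: A=-350, B=-150, C=-400, D=-325, E=-125, F=-375
Best worst-case = -125 → E.

laplace → F; maximin → E (disagree)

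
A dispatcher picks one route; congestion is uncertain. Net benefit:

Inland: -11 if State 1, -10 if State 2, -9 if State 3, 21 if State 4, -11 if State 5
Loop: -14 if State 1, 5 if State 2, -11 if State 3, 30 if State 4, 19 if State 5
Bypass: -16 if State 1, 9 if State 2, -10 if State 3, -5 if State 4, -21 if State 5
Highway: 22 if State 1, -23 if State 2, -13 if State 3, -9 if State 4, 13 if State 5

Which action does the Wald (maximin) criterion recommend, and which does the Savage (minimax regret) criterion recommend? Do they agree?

Row minima: Inland=-11, Loop=-14, Bypass=-21, Highway=-23
Best worst-case = -11 → Inland.
Column bests: State 1=22, State 2=9, State 3=-9, State 4=30, State 5=19.
Inland regrets: 33, 19, 0, 9, 30 → max 33
Loop regrets: 36, 4, 2, 0, 0 → max 36
Bypass regrets: 38, 0, 1, 35, 40 → max 40
Highway regrets: 0, 32, 4, 39, 6 → max 39
Smallest max regret = 33 → Inland.

maximin → Inland; minimax regret → Inland (agree)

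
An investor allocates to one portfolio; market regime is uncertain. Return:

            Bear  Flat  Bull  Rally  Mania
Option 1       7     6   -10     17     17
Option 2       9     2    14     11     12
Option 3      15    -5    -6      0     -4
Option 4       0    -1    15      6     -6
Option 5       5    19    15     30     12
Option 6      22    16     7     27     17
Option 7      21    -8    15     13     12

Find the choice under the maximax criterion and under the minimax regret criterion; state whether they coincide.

Row maxima: Option 1=17, Option 2=14, Option 3=15, Option 4=15, Option 5=30, Option 6=27, Option 7=21
Best best-case = 30 → Option 5.
Column bests: Bear=22, Flat=19, Bull=15, Rally=30, Mania=17.
Option 1 regrets: 15, 13, 25, 13, 0 → max 25
Option 2 regrets: 13, 17, 1, 19, 5 → max 19
Option 3 regrets: 7, 24, 21, 30, 21 → max 30
Option 4 regrets: 22, 20, 0, 24, 23 → max 24
Option 5 regrets: 17, 0, 0, 0, 5 → max 17
Option 6 regrets: 0, 3, 8, 3, 0 → max 8
Option 7 regrets: 1, 27, 0, 17, 5 → max 27
Smallest max regret = 8 → Option 6.

maximax → Option 5; minimax regret → Option 6 (disagree)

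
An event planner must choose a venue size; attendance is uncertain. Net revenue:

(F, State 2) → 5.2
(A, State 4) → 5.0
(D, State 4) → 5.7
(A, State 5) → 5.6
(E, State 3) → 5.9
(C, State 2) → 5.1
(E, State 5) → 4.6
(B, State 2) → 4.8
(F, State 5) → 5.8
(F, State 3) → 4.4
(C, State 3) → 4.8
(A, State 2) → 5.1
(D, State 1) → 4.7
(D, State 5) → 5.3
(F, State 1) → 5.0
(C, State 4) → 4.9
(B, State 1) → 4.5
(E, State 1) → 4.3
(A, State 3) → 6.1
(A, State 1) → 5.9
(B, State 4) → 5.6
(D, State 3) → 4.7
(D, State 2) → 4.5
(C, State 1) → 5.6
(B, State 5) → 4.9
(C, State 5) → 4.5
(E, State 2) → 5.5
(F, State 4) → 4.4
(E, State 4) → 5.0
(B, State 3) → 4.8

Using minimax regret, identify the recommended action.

A

Column bests: State 1=5.9, State 2=5.5, State 3=6.1, State 4=5.7, State 5=5.8.
A regrets: 0.0, 0.4, 0.0, 0.7, 0.2 → max 0.7
B regrets: 1.4, 0.7, 1.3, 0.1, 0.9 → max 1.4
C regrets: 0.3, 0.4, 1.3, 0.8, 1.3 → max 1.3
D regrets: 1.2, 1.0, 1.4, 0.0, 0.5 → max 1.4
E regrets: 1.6, 0.0, 0.2, 0.7, 1.2 → max 1.6
F regrets: 0.9, 0.3, 1.7, 1.3, 0.0 → max 1.7
Smallest max regret = 0.7 → A.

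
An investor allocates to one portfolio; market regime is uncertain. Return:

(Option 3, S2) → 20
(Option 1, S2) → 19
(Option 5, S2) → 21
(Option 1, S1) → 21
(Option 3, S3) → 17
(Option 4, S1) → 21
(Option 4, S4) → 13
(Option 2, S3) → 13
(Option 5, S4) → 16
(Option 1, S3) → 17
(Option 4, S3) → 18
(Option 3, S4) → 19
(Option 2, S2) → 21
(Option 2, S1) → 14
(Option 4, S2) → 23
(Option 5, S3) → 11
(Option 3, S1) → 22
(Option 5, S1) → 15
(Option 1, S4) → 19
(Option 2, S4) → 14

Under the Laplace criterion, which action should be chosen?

Row averages: Option 1=19, Option 2=15.5, Option 3=19.5, Option 4=18.75, Option 5=15.75
Highest average = 19.5 → Option 3.

Option 3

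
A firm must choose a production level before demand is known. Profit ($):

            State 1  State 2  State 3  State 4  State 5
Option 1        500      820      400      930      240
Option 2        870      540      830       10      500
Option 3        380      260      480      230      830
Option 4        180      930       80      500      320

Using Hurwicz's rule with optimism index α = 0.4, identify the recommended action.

Option 1

Option 1: 0.4·930 + 0.6·240 = 516
Option 2: 0.4·870 + 0.6·10 = 354
Option 3: 0.4·830 + 0.6·230 = 470
Option 4: 0.4·930 + 0.6·80 = 420
Highest Hurwicz score = 516 → Option 1.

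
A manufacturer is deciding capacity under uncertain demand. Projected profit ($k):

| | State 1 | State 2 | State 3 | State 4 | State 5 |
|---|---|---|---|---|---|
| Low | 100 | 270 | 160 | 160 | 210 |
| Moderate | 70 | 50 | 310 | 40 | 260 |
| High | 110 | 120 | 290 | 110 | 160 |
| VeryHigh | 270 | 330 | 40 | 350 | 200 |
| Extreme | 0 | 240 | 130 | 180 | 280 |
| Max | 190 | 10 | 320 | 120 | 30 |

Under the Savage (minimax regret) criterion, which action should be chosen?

Low

Column bests: State 1=270, State 2=330, State 3=320, State 4=350, State 5=280.
Low regrets: 170, 60, 160, 190, 70 → max 190
Moderate regrets: 200, 280, 10, 310, 20 → max 310
High regrets: 160, 210, 30, 240, 120 → max 240
VeryHigh regrets: 0, 0, 280, 0, 80 → max 280
Extreme regrets: 270, 90, 190, 170, 0 → max 270
Max regrets: 80, 320, 0, 230, 250 → max 320
Smallest max regret = 190 → Low.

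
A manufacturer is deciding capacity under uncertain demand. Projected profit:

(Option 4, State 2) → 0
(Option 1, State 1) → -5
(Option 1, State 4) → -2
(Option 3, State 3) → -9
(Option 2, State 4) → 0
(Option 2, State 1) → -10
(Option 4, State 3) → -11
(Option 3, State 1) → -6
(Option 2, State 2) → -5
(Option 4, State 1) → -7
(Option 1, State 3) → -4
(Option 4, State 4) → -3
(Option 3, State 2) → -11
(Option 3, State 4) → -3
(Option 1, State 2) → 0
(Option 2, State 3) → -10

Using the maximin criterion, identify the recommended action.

Row minima: Option 1=-5, Option 2=-10, Option 3=-11, Option 4=-11
Best worst-case = -5 → Option 1.

Option 1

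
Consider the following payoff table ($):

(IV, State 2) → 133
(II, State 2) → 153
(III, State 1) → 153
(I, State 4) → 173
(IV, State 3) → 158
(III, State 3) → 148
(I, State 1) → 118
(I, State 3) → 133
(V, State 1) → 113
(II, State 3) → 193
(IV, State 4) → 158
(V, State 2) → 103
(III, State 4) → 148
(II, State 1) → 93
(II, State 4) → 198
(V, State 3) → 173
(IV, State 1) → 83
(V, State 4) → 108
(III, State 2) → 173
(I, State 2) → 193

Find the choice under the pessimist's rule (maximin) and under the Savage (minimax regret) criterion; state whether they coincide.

Row minima: I=118, II=93, III=148, IV=83, V=103
Best worst-case = 148 → III.
Column bests: State 1=153, State 2=193, State 3=193, State 4=198.
I regrets: 35, 0, 60, 25 → max 60
II regrets: 60, 40, 0, 0 → max 60
III regrets: 0, 20, 45, 50 → max 50
IV regrets: 70, 60, 35, 40 → max 70
V regrets: 40, 90, 20, 90 → max 90
Smallest max regret = 50 → III.

maximin → III; minimax regret → III (agree)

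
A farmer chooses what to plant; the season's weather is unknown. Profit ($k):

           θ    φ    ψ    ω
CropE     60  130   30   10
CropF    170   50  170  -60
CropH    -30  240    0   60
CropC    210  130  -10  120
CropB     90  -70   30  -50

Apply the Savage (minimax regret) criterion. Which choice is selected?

CropE

Column bests: θ=210, φ=240, ψ=170, ω=120.
CropE regrets: 150, 110, 140, 110 → max 150
CropF regrets: 40, 190, 0, 180 → max 190
CropH regrets: 240, 0, 170, 60 → max 240
CropC regrets: 0, 110, 180, 0 → max 180
CropB regrets: 120, 310, 140, 170 → max 310
Smallest max regret = 150 → CropE.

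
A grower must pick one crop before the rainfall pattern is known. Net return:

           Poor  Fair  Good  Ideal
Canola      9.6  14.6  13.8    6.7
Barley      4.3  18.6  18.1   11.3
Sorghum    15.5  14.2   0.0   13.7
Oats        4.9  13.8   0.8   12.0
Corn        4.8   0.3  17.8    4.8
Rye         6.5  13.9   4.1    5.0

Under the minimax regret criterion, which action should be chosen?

Canola

Column bests: Poor=15.5, Fair=18.6, Good=18.1, Ideal=13.7.
Canola regrets: 5.9, 4.0, 4.3, 7.0 → max 7.0
Barley regrets: 11.2, 0.0, 0.0, 2.4 → max 11.2
Sorghum regrets: 0.0, 4.4, 18.1, 0.0 → max 18.1
Oats regrets: 10.6, 4.8, 17.3, 1.7 → max 17.3
Corn regrets: 10.7, 18.3, 0.3, 8.9 → max 18.3
Rye regrets: 9.0, 4.7, 14.0, 8.7 → max 14.0
Smallest max regret = 7.0 → Canola.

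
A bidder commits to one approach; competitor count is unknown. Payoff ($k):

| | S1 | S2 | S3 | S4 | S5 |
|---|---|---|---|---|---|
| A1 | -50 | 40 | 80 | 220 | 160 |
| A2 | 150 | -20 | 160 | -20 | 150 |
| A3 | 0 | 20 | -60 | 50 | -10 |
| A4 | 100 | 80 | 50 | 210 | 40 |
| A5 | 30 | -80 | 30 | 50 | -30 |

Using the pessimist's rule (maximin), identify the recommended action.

A4

Row minima: A1=-50, A2=-20, A3=-60, A4=40, A5=-80
Best worst-case = 40 → A4.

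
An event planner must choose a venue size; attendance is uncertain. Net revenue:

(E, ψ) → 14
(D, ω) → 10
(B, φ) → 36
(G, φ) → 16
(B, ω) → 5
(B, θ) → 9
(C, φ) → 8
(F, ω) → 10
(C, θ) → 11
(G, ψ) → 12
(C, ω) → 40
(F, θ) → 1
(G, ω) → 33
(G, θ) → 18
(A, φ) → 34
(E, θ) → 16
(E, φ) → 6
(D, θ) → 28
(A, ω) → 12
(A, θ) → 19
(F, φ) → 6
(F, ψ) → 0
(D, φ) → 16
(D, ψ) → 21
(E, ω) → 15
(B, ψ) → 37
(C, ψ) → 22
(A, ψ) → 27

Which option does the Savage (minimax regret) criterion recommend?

G

Column bests: θ=28, φ=36, ψ=37, ω=40.
A regrets: 9, 2, 10, 28 → max 28
B regrets: 19, 0, 0, 35 → max 35
C regrets: 17, 28, 15, 0 → max 28
D regrets: 0, 20, 16, 30 → max 30
E regrets: 12, 30, 23, 25 → max 30
F regrets: 27, 30, 37, 30 → max 37
G regrets: 10, 20, 25, 7 → max 25
Smallest max regret = 25 → G.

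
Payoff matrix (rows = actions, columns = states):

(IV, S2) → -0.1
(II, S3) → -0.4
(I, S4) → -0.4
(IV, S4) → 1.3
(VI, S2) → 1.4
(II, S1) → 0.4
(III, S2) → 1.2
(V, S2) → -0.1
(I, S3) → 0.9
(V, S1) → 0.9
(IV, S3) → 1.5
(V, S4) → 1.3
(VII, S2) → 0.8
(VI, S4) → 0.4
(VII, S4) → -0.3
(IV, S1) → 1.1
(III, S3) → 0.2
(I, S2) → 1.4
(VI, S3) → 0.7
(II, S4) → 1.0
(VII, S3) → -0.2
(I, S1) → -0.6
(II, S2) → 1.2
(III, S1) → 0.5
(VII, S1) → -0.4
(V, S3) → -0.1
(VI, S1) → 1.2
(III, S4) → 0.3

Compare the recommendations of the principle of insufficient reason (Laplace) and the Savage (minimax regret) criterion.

Row averages: I=0.325, II=0.55, III=0.55, IV=0.95, V=0.5, VI=0.925, VII=-0.025
Highest average = 0.95 → IV.
Column bests: S1=1.2, S2=1.4, S3=1.5, S4=1.3.
I regrets: 1.8, 0.0, 0.6, 1.7 → max 1.8
II regrets: 0.8, 0.2, 1.9, 0.3 → max 1.9
III regrets: 0.7, 0.2, 1.3, 1.0 → max 1.3
IV regrets: 0.1, 1.5, 0.0, 0.0 → max 1.5
V regrets: 0.3, 1.5, 1.6, 0.0 → max 1.6
VI regrets: 0.0, 0.0, 0.8, 0.9 → max 0.9
VII regrets: 1.6, 0.6, 1.7, 1.6 → max 1.7
Smallest max regret = 0.9 → VI.

laplace → IV; minimax regret → VI (disagree)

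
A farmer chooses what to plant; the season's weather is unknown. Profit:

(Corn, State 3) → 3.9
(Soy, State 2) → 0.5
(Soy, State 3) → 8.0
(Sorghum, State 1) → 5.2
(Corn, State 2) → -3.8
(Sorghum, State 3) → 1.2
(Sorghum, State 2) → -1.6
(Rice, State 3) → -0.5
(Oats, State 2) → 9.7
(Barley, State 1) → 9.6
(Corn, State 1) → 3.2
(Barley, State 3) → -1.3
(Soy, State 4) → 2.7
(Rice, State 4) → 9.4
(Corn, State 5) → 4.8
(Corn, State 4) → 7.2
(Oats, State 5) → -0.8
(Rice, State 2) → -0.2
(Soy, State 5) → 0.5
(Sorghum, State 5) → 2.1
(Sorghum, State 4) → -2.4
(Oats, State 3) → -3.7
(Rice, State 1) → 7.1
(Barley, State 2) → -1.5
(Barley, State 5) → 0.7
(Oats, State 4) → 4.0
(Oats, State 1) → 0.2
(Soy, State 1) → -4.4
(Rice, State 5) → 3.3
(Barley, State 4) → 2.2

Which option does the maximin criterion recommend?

Rice

Row minima: Rice=-0.5, Barley=-1.5, Sorghum=-2.4, Soy=-4.4, Oats=-3.7, Corn=-3.8
Best worst-case = -0.5 → Rice.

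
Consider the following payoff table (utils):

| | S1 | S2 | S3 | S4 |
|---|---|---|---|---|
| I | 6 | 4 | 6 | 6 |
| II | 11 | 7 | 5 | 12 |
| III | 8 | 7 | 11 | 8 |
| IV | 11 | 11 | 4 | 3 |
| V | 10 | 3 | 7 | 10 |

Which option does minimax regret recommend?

III

Column bests: S1=11, S2=11, S3=11, S4=12.
I regrets: 5, 7, 5, 6 → max 7
II regrets: 0, 4, 6, 0 → max 6
III regrets: 3, 4, 0, 4 → max 4
IV regrets: 0, 0, 7, 9 → max 9
V regrets: 1, 8, 4, 2 → max 8
Smallest max regret = 4 → III.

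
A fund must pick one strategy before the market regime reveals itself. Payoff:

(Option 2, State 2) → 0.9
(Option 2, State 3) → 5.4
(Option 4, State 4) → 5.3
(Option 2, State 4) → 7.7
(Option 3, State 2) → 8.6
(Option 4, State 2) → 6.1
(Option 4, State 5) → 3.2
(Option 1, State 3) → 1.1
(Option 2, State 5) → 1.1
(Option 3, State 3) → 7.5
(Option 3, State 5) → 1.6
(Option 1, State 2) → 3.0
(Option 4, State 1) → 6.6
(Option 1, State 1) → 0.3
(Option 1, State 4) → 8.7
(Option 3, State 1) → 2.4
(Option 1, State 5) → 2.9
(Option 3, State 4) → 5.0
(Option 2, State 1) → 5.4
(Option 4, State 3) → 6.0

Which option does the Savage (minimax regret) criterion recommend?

Option 4

Column bests: State 1=6.6, State 2=8.6, State 3=7.5, State 4=8.7, State 5=3.2.
Option 1 regrets: 6.3, 5.6, 6.4, 0.0, 0.3 → max 6.4
Option 2 regrets: 1.2, 7.7, 2.1, 1.0, 2.1 → max 7.7
Option 3 regrets: 4.2, 0.0, 0.0, 3.7, 1.6 → max 4.2
Option 4 regrets: 0.0, 2.5, 1.5, 3.4, 0.0 → max 3.4
Smallest max regret = 3.4 → Option 4.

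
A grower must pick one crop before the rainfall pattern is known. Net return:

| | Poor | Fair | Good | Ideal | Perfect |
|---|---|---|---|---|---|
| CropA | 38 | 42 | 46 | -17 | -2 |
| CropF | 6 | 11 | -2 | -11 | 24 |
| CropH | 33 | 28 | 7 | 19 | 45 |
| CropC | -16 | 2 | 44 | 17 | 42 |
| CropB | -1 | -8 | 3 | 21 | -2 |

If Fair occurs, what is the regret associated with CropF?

Best payoff under Fair is 42.
Regret = 42 − 11 = 31.

31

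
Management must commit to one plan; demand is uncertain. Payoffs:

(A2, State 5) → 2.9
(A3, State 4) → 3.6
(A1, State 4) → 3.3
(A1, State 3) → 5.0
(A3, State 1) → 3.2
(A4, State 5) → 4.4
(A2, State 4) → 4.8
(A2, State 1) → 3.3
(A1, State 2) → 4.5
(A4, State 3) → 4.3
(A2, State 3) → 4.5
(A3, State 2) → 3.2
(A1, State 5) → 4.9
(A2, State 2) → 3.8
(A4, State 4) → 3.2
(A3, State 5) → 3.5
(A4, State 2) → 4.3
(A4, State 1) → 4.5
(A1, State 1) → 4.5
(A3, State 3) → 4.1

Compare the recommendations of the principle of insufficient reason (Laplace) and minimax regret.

laplace → A1; minimax regret → A3 (disagree)

Row averages: A1=4.44, A2=3.86, A3=3.52, A4=4.14
Highest average = 4.44 → A1.
Column bests: State 1=4.5, State 2=4.5, State 3=5.0, State 4=4.8, State 5=4.9.
A1 regrets: 0.0, 0.0, 0.0, 1.5, 0.0 → max 1.5
A2 regrets: 1.2, 0.7, 0.5, 0.0, 2.0 → max 2.0
A3 regrets: 1.3, 1.3, 0.9, 1.2, 1.4 → max 1.4
A4 regrets: 0.0, 0.2, 0.7, 1.6, 0.5 → max 1.6
Smallest max regret = 1.4 → A3.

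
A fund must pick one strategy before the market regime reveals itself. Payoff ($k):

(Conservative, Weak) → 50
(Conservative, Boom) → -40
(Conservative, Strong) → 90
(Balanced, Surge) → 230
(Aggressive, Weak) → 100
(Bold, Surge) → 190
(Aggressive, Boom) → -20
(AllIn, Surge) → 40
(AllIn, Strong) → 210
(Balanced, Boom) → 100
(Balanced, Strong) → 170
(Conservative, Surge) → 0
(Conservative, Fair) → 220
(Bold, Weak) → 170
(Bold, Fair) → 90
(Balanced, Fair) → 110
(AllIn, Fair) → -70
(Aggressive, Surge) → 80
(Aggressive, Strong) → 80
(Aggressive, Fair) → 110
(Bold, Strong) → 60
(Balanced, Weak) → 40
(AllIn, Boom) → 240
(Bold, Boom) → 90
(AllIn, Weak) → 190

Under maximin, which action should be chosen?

Bold

Row minima: Conservative=-40, Balanced=40, Aggressive=-20, Bold=60, AllIn=-70
Best worst-case = 60 → Bold.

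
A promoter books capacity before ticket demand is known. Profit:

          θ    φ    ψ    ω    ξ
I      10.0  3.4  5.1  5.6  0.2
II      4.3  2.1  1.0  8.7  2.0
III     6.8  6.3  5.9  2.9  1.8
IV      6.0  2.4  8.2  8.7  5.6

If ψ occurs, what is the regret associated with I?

Best payoff under ψ is 8.2.
Regret = 8.2 − 5.1 = 3.1.

3.1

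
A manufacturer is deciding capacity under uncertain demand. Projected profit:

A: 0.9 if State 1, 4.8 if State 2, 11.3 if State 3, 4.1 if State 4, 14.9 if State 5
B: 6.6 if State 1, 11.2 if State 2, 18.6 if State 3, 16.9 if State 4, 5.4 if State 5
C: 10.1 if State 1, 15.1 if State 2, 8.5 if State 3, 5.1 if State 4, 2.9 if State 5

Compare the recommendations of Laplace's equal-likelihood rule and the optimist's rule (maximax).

laplace → B; maximax → B (agree)

Row averages: A=7.2, B=11.74, C=8.34
Highest average = 11.74 → B.
Row maxima: A=14.9, B=18.6, C=15.1
Best best-case = 18.6 → B.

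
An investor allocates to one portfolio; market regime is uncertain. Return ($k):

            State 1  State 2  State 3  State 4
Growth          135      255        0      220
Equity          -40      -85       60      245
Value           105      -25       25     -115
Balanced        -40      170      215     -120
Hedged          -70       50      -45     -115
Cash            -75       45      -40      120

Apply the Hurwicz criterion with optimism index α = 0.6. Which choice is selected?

Growth: 0.6·255 + 0.4·0 = 153
Equity: 0.6·245 + 0.4·(-85) = 113
Value: 0.6·105 + 0.4·(-115) = 17
Balanced: 0.6·215 + 0.4·(-120) = 81
Hedged: 0.6·50 + 0.4·(-115) = -16
Cash: 0.6·120 + 0.4·(-75) = 42
Highest Hurwicz score = 153 → Growth.

Growth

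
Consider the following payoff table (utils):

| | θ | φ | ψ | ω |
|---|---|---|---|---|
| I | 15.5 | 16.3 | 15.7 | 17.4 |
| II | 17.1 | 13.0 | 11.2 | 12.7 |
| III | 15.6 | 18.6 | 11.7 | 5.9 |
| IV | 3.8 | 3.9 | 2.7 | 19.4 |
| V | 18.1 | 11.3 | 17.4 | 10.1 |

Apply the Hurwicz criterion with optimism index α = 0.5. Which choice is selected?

I: 0.5·17.4 + 0.5·15.5 = 16.45
II: 0.5·17.1 + 0.5·11.2 = 14.15
III: 0.5·18.6 + 0.5·5.9 = 12.25
IV: 0.5·19.4 + 0.5·2.7 = 11.05
V: 0.5·18.1 + 0.5·10.1 = 14.1
Highest Hurwicz score = 16.45 → I.

I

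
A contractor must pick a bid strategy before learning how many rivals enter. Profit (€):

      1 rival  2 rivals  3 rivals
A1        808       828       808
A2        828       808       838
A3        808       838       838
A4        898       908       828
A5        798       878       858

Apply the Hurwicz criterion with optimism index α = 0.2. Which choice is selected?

A4

A1: 0.2·828 + 0.8·808 = 812
A2: 0.2·838 + 0.8·808 = 814
A3: 0.2·838 + 0.8·808 = 814
A4: 0.2·908 + 0.8·828 = 844
A5: 0.2·878 + 0.8·798 = 814
Highest Hurwicz score = 844 → A4.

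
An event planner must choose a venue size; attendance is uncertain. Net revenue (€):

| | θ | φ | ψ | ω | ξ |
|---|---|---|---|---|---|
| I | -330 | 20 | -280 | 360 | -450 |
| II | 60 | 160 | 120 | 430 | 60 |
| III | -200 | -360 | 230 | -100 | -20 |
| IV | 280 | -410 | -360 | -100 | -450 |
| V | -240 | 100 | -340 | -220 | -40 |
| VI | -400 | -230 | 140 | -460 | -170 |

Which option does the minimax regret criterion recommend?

Column bests: θ=280, φ=160, ψ=230, ω=430, ξ=60.
I regrets: 610, 140, 510, 70, 510 → max 610
II regrets: 220, 0, 110, 0, 0 → max 220
III regrets: 480, 520, 0, 530, 80 → max 530
IV regrets: 0, 570, 590, 530, 510 → max 590
V regrets: 520, 60, 570, 650, 100 → max 650
VI regrets: 680, 390, 90, 890, 230 → max 890
Smallest max regret = 220 → II.

II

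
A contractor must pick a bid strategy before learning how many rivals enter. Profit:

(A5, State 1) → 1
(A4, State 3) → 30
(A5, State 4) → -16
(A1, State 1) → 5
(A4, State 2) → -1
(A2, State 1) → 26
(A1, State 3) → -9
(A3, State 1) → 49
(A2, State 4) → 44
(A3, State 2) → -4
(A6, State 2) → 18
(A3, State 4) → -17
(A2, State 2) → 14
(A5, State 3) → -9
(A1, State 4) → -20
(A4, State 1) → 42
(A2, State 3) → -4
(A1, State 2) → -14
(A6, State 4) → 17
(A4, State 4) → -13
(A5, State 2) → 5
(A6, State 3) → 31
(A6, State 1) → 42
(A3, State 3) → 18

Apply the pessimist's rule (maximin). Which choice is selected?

Row minima: A1=-20, A2=-4, A3=-17, A4=-13, A5=-16, A6=17
Best worst-case = 17 → A6.

A6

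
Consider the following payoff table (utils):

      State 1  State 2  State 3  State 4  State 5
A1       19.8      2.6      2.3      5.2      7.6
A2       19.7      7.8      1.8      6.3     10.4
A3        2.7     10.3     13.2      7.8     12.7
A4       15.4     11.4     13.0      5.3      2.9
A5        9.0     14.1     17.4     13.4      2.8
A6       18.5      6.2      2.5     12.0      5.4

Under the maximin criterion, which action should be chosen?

Row minima: A1=2.3, A2=1.8, A3=2.7, A4=2.9, A5=2.8, A6=2.5
Best worst-case = 2.9 → A4.

A4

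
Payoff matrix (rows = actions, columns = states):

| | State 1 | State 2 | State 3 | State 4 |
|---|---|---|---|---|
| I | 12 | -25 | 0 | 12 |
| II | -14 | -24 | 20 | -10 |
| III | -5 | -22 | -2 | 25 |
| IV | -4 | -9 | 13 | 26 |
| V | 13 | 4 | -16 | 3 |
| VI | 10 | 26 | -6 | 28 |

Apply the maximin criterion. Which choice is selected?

VI

Row minima: I=-25, II=-24, III=-22, IV=-9, V=-16, VI=-6
Best worst-case = -6 → VI.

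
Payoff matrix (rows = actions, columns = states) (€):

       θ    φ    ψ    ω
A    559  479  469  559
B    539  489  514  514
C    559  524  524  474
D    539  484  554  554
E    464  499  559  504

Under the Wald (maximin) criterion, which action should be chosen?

B

Row minima: A=469, B=489, C=474, D=484, E=464
Best worst-case = 489 → B.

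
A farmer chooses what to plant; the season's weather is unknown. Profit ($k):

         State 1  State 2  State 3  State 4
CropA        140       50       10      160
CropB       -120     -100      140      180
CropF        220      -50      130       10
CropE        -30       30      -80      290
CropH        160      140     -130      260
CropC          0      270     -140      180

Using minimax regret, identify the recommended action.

Column bests: State 1=220, State 2=270, State 3=140, State 4=290.
CropA regrets: 80, 220, 130, 130 → max 220
CropB regrets: 340, 370, 0, 110 → max 370
CropF regrets: 0, 320, 10, 280 → max 320
CropE regrets: 250, 240, 220, 0 → max 250
CropH regrets: 60, 130, 270, 30 → max 270
CropC regrets: 220, 0, 280, 110 → max 280
Smallest max regret = 220 → CropA.

CropA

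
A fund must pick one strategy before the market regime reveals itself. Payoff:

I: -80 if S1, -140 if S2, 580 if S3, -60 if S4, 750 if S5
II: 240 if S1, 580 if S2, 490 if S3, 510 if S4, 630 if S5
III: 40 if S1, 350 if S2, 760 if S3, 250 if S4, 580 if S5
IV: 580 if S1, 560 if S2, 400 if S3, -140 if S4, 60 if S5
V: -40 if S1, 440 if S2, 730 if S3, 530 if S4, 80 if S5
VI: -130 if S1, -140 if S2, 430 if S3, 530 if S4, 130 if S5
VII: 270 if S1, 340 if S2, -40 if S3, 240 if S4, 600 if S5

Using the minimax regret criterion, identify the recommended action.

II

Column bests: S1=580, S2=580, S3=760, S4=530, S5=750.
I regrets: 660, 720, 180, 590, 0 → max 720
II regrets: 340, 0, 270, 20, 120 → max 340
III regrets: 540, 230, 0, 280, 170 → max 540
IV regrets: 0, 20, 360, 670, 690 → max 690
V regrets: 620, 140, 30, 0, 670 → max 670
VI regrets: 710, 720, 330, 0, 620 → max 720
VII regrets: 310, 240, 800, 290, 150 → max 800
Smallest max regret = 340 → II.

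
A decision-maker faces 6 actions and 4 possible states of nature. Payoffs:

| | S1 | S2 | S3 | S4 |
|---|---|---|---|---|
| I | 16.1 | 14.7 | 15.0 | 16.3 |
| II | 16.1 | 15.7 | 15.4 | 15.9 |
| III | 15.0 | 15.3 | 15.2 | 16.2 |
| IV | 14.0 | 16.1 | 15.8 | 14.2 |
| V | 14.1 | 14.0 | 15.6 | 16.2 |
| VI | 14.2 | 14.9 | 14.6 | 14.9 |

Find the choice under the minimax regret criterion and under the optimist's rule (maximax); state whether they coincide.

minimax regret → II; maximax → I (disagree)

Column bests: S1=16.1, S2=16.1, S3=15.8, S4=16.3.
I regrets: 0.0, 1.4, 0.8, 0.0 → max 1.4
II regrets: 0.0, 0.4, 0.4, 0.4 → max 0.4
III regrets: 1.1, 0.8, 0.6, 0.1 → max 1.1
IV regrets: 2.1, 0.0, 0.0, 2.1 → max 2.1
V regrets: 2.0, 2.1, 0.2, 0.1 → max 2.1
VI regrets: 1.9, 1.2, 1.2, 1.4 → max 1.9
Smallest max regret = 0.4 → II.
Row maxima: I=16.3, II=16.1, III=16.2, IV=16.1, V=16.2, VI=14.9
Best best-case = 16.3 → I.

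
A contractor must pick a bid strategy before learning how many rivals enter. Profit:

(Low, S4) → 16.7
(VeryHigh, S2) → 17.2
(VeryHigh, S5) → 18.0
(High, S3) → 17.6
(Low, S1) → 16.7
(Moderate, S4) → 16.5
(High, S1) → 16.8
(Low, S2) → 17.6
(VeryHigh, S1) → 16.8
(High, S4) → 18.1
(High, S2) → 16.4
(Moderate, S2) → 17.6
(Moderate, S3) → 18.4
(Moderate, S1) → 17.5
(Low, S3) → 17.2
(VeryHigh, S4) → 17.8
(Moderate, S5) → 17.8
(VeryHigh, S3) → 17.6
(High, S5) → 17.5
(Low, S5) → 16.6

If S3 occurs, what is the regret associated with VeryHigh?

Best payoff under S3 is 18.4.
Regret = 18.4 − 17.6 = 0.8.

0.8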